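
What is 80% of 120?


Convert percentage to decimal:
80% = 0.8
Multiply:
120 x 0.8 = 96

96


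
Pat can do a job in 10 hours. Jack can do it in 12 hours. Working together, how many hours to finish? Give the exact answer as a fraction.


Pat's rate: 1/10 of the job per hour
Jack's rate: 1/12 of the job per hour
Combined rate: 1/10 + 1/12 = 11/60 per hour
Time = 1 / (11/60) = 60/11 hours (≈ 5.45 hours)

60/11 hours


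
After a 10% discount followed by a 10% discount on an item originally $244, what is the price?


First discount:
10% of $244 = $24.40
Price after first discount:
$244 - $24.40 = $219.60
Second discount:
10% of $219.60 = $21.96
Final price:
$219.60 - $21.96 = $197.64

$197.64


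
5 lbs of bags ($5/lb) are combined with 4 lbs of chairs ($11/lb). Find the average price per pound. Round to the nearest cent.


Cost of bags:
5 x $5 = $25
Cost of chairs:
4 x $11 = $44
Total cost: $25 + $44 = $69
Total weight: 9 lbs
Average: $69 / 9 = $7.6666... ≈ $7.67/lb

$7.67/lb


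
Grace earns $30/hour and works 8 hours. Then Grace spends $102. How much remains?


Calculate earnings:
8 x $30 = $240
Subtract spending:
$240 - $102 = $138

$138


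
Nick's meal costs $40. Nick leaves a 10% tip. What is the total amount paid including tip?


Calculate the tip:
10% of $40 = $4
Add tip to meal cost:
$40 + $4 = $44

$44


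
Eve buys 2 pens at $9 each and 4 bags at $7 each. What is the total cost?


Cost of pens:
2 x $9 = $18
Cost of bags:
4 x $7 = $28
Add both:
$18 + $28 = $46

$46


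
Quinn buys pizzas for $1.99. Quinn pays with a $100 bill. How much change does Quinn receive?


Start with the amount paid:
$100
Subtract the price:
$100 - $1.99 = $98.01

$98.01


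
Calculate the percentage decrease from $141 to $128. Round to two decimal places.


Find the absolute change:
|128 - 141| = 13
Divide by original and multiply by 100:
13 / 141 x 100 = 9.2198...% ≈ 9.22%

9.22%


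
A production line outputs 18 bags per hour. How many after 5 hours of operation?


Production rate: 18 bags per hour
Time: 5 hours
Total: 18 x 5 = 90 bags

90 bags


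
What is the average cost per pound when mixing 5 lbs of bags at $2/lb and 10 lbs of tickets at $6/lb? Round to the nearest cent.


Cost of bags:
5 x $2 = $10
Cost of tickets:
10 x $6 = $60
Total cost: $10 + $60 = $70
Total weight: 15 lbs
Average: $70 / 15 = $4.6666... ≈ $4.67/lb

$4.67/lb


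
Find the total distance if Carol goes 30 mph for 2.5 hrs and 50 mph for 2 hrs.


Leg 1 distance:
30 x 2.5 = 75 miles
Leg 2 distance:
50 x 2 = 100 miles
Total distance:
75 + 100 = 175 miles

175 miles


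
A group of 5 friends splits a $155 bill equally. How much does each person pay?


Total bill: $155
Number of people: 5
Each pays: $155 / 5 = $31

$31


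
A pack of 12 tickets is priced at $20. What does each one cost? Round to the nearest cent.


Total cost: $20
Number of items: 12
Unit price: $20 / 12 = $1.6666... ≈ $1.67

$1.67


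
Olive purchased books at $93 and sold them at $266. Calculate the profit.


Selling price = $266
Cost price = $93
Profit = selling price - cost price:
Profit = $266 - $93 = $173

$173


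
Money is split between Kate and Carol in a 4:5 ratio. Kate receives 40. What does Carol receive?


Find the multiplier:
40 / 4 = 10
Apply to Carol's share:
5 x 10 = 50

50


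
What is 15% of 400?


Convert percentage to decimal:
15% = 0.15
Multiply:
400 x 0.15 = 60

60


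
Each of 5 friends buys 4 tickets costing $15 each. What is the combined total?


Cost per person:
4 x $15 = $60
Group total:
5 x $60 = $300

$300


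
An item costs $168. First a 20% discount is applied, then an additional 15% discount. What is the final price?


First discount:
20% of $168 = $33.60
Price after first discount:
$168 - $33.60 = $134.40
Second discount:
15% of $134.40 = $20.16
Final price:
$134.40 - $20.16 = $114.24

$114.24


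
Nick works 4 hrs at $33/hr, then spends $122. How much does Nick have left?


Calculate earnings:
4 x $33 = $132
Subtract spending:
$132 - $122 = $10

$10


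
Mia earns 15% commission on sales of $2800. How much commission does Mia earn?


Convert rate to decimal:
15% = 0.15
Multiply by sales:
$2800 x 0.15 = $420

$420


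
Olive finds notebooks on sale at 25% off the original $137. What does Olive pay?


Calculate the discount amount:
25% of $137 = $34.25
Subtract from original:
$137 - $34.25 = $102.75

$102.75


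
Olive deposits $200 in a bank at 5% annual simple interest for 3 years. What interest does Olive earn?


Use the formula I = P x R x T / 100
P x R x T = 200 x 5 x 3 = 3000
I = 3000 / 100 = $30

$30


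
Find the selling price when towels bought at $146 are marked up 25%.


Calculate the markup amount:
25% of $146 = $36.50
Add to cost:
$146 + $36.50 = $182.50

$182.50


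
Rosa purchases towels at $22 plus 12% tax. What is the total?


Calculate the tax:
12% of $22 = $2.64
Add tax to price:
$22 + $2.64 = $24.64

$24.64


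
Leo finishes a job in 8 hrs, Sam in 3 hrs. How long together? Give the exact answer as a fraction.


Leo's rate: 1/8 of the job per hour
Sam's rate: 1/3 of the job per hour
Combined rate: 1/8 + 1/3 = 11/24 per hour
Time = 1 / (11/24) = 24/11 hours (≈ 2.18 hours)

24/11 hours


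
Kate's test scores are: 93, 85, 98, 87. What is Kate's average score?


Add the scores:
93 + 85 + 98 + 87 = 363
Divide by the number of tests:
363 / 4 = 90.75

90.75


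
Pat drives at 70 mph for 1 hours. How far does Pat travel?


Use the formula: distance = speed x time
Speed = 70 mph, Time = 1 hours
70 x 1 = 70 miles

70 miles


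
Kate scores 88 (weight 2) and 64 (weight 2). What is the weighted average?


Weighted sum:
2 x 88 + 2 x 64 = 304
Total weight:
2 + 2 = 4
Weighted average:
304 / 4 = 76

76


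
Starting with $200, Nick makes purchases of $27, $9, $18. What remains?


Add up expenses:
$27 + $9 + $18 = $54
Subtract from budget:
$200 - $54 = $146

$146


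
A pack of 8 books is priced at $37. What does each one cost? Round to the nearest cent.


Total cost: $37
Number of items: 8
Unit price: $37 / 8 = $4.625 ≈ $4.63

$4.63


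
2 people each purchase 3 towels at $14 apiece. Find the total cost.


Cost per person:
3 x $14 = $42
Group total:
2 x $42 = $84

$84


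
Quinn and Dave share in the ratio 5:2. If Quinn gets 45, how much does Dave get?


Find the multiplier:
45 / 5 = 9
Apply to Dave's share:
2 x 9 = 18

18


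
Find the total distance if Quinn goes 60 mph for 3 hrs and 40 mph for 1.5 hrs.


Leg 1 distance:
60 x 3 = 180 miles
Leg 2 distance:
40 x 1.5 = 60 miles
Total distance:
180 + 60 = 240 miles

240 miles


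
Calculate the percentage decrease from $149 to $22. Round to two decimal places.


Find the absolute change:
|22 - 149| = 127
Divide by original and multiply by 100:
127 / 149 x 100 = 85.2348...% ≈ 85.23%

85.23%


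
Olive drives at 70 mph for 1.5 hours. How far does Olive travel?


Use the formula: distance = speed x time
Speed = 70 mph, Time = 1.5 hours
70 x 1.5 = 105 miles

105 miles


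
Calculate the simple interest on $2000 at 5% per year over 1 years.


Use the formula I = P x R x T / 100
P x R x T = 2000 x 5 x 1 = 10000
I = 10000 / 100 = $100

$100


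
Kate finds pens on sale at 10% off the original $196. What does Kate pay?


Calculate the discount amount:
10% of $196 = $19.60
Subtract from original:
$196 - $19.60 = $176.40

$176.40


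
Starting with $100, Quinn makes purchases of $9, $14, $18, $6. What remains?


Add up expenses:
$9 + $14 + $18 + $6 = $47
Subtract from budget:
$100 - $47 = $53

$53


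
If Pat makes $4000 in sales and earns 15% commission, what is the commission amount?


Convert rate to decimal:
15% = 0.15
Multiply by sales:
$4000 x 0.15 = $600

$600


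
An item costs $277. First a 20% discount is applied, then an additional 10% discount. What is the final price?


First discount:
20% of $277 = $55.40
Price after first discount:
$277 - $55.40 = $221.60
Second discount:
10% of $221.60 = $22.16
Final price:
$221.60 - $22.16 = $199.44

$199.44


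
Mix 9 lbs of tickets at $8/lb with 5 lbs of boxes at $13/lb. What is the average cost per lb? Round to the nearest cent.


Cost of tickets:
9 x $8 = $72
Cost of boxes:
5 x $13 = $65
Total cost: $72 + $65 = $137
Total weight: 14 lbs
Average: $137 / 14 = $9.7857... ≈ $9.79/lb

$9.79/lb


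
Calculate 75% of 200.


Convert percentage to decimal:
75% = 0.75
Multiply:
200 x 0.75 = 150

150


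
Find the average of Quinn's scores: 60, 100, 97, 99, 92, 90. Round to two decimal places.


Add the scores:
60 + 100 + 97 + 99 + 92 + 90 = 538
Divide by the number of tests:
538 / 6 = 89.6666... ≈ 89.67

89.67


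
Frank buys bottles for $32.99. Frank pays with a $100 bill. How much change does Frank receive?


Start with the amount paid:
$100
Subtract the price:
$100 - $32.99 = $67.01

$67.01


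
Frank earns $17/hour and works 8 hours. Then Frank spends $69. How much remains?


Calculate earnings:
8 x $17 = $136
Subtract spending:
$136 - $69 = $67

$67


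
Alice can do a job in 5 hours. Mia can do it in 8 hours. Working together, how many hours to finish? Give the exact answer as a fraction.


Alice's rate: 1/5 of the job per hour
Mia's rate: 1/8 of the job per hour
Combined rate: 1/5 + 1/8 = 13/40 per hour
Time = 1 / (13/40) = 40/13 hours (≈ 3.08 hours)

40/13 hours


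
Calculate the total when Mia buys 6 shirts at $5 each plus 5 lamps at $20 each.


Cost of shirts:
6 x $5 = $30
Cost of lamps:
5 x $20 = $100
Add both:
$30 + $100 = $130

$130


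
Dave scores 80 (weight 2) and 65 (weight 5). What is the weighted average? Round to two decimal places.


Weighted sum:
2 x 80 + 5 x 65 = 485
Total weight:
2 + 5 = 7
Weighted average:
485 / 7 = 69.2857... ≈ 69.29

69.29


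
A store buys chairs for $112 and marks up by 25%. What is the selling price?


Calculate the markup amount:
25% of $112 = $28
Add to cost:
$112 + $28 = $140

$140


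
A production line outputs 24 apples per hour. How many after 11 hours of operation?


Production rate: 24 apples per hour
Time: 11 hours
Total: 24 x 11 = 264 apples

264 apples


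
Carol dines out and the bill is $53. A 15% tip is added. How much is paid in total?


Calculate the tip:
15% of $53 = $7.95
Add tip to meal cost:
$53 + $7.95 = $60.95

$60.95


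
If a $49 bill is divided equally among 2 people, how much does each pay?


Total bill: $49
Number of people: 2
Each pays: $49 / 2 = $24.50

$24.50


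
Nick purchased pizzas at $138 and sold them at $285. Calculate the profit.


Selling price = $285
Cost price = $138
Profit = selling price - cost price:
Profit = $285 - $138 = $147

$147


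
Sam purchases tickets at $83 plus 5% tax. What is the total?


Calculate the tax:
5% of $83 = $4.15
Add tax to price:
$83 + $4.15 = $87.15

$87.15


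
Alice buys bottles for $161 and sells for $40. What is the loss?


Selling price = $40
Cost price = $161
Loss = cost price - selling price:
Loss = $161 - $40 = $121

$121


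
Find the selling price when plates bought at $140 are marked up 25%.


Calculate the markup amount:
25% of $140 = $35
Add to cost:
$140 + $35 = $175

$175


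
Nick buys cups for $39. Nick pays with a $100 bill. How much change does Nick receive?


Start with the amount paid:
$100
Subtract the price:
$100 - $39 = $61

$61


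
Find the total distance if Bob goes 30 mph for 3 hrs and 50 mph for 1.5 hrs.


Leg 1 distance:
30 x 3 = 90 miles
Leg 2 distance:
50 x 1.5 = 75 miles
Total distance:
90 + 75 = 165 miles

165 miles


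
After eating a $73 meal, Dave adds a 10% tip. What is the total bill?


Calculate the tip:
10% of $73 = $7.30
Add tip to meal cost:
$73 + $7.30 = $80.30

$80.30


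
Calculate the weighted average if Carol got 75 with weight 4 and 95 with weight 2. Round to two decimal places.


Weighted sum:
4 x 75 + 2 x 95 = 490
Total weight:
4 + 2 = 6
Weighted average:
490 / 6 = 81.6666... ≈ 81.67

81.67


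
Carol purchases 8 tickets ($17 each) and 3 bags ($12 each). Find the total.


Cost of tickets:
8 x $17 = $136
Cost of bags:
3 x $12 = $36
Add both:
$136 + $36 = $172

$172


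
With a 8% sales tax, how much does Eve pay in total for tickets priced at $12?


Calculate the tax:
8% of $12 = $0.96
Add tax to price:
$12 + $0.96 = $12.96

$12.96


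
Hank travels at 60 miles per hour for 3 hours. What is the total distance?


Use the formula: distance = speed x time
Speed = 60 mph, Time = 3 hours
60 x 3 = 180 miles

180 miles


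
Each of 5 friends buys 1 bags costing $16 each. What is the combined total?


Cost per person:
1 x $16 = $16
Group total:
5 x $16 = $80

$80


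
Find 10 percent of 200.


Convert percentage to decimal:
10% = 0.1
Multiply:
200 x 0.1 = 20

20


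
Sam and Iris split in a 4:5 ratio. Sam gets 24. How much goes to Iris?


Find the multiplier:
24 / 4 = 6
Apply to Iris's share:
5 x 6 = 30

30


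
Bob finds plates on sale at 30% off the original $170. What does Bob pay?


Calculate the discount amount:
30% of $170 = $51
Subtract from original:
$170 - $51 = $119

$119


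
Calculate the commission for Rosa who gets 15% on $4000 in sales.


Convert rate to decimal:
15% = 0.15
Multiply by sales:
$4000 x 0.15 = $600

$600


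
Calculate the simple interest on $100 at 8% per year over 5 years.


Use the formula I = P x R x T / 100
P x R x T = 100 x 8 x 5 = 4000
I = 4000 / 100 = $40

$40


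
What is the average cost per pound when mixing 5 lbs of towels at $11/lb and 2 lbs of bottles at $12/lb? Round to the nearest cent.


Cost of towels:
5 x $11 = $55
Cost of bottles:
2 x $12 = $24
Total cost: $55 + $24 = $79
Total weight: 7 lbs
Average: $79 / 7 = $11.2857... ≈ $11.29/lb

$11.29/lb


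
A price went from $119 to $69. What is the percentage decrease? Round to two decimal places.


Find the absolute change:
|69 - 119| = 50
Divide by original and multiply by 100:
50 / 119 x 100 = 42.0168...% ≈ 42.02%

42.02%


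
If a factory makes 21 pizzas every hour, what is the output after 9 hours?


Production rate: 21 pizzas per hour
Time: 9 hours
Total: 21 x 9 = 189 pizzas

189 pizzas


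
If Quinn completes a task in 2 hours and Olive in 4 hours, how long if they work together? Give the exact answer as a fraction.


Quinn's rate: 1/2 of the job per hour
Olive's rate: 1/4 of the job per hour
Combined rate: 1/2 + 1/4 = 3/4 per hour
Time = 1 / (3/4) = 4/3 hours (≈ 1.33 hours)

4/3 hours


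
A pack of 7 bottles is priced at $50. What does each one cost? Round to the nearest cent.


Total cost: $50
Number of items: 7
Unit price: $50 / 7 = $7.1428... ≈ $7.14

$7.14


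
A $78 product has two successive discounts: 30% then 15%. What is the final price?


First discount:
30% of $78 = $23.40
Price after first discount:
$78 - $23.40 = $54.60
Second discount:
15% of $54.60 = $8.19
Final price:
$54.60 - $8.19 = $46.41

$46.41


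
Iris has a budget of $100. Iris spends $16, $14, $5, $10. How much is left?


Add up expenses:
$16 + $14 + $5 + $10 = $45
Subtract from budget:
$100 - $45 = $55

$55


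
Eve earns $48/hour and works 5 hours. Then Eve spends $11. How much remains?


Calculate earnings:
5 x $48 = $240
Subtract spending:
$240 - $11 = $229

$229


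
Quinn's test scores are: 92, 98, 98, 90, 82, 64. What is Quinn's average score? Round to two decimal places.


Add the scores:
92 + 98 + 98 + 90 + 82 + 64 = 524
Divide by the number of tests:
524 / 6 = 87.3333... ≈ 87.33

87.33


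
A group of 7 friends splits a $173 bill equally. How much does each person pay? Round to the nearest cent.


Total bill: $173
Number of people: 7
Each pays: $173 / 7 = $24.7142... ≈ $24.71

$24.71


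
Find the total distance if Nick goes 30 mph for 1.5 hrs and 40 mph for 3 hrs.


Leg 1 distance:
30 x 1.5 = 45 miles
Leg 2 distance:
40 x 3 = 120 miles
Total distance:
45 + 120 = 165 miles

165 miles


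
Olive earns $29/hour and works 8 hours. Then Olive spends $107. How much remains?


Calculate earnings:
8 x $29 = $232
Subtract spending:
$232 - $107 = $125

$125


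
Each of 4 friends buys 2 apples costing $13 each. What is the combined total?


Cost per person:
2 x $13 = $26
Group total:
4 x $26 = $104

$104


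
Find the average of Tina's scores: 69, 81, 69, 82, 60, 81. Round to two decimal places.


Add the scores:
69 + 81 + 69 + 82 + 60 + 81 = 442
Divide by the number of tests:
442 / 6 = 73.6666... ≈ 73.67

73.67


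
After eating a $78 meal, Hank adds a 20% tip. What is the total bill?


Calculate the tip:
20% of $78 = $15.60
Add tip to meal cost:
$78 + $15.60 = $93.60

$93.60


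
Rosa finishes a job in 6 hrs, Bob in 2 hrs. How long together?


Rosa's rate: 1/6 of the job per hour
Bob's rate: 1/2 of the job per hour
Combined rate: 1/6 + 1/2 = 2/3 per hour
Time = 1 / (2/3) = 3/2 = 1.5 hours

1.5 hours


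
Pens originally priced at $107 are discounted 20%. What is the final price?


Calculate the discount amount:
20% of $107 = $21.40
Subtract from original:
$107 - $21.40 = $85.60

$85.60


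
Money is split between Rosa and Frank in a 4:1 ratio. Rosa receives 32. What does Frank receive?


Find the multiplier:
32 / 4 = 8
Apply to Frank's share:
1 x 8 = 8

8


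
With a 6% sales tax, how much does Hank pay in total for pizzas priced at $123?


Calculate the tax:
6% of $123 = $7.38
Add tax to price:
$123 + $7.38 = $130.38

$130.38


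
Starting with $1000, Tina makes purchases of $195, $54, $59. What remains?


Add up expenses:
$195 + $54 + $59 = $308
Subtract from budget:
$1000 - $308 = $692

$692


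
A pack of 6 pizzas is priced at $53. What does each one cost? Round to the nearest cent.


Total cost: $53
Number of items: 6
Unit price: $53 / 6 = $8.8333... ≈ $8.83

$8.83


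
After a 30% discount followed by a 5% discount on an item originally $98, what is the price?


First discount:
30% of $98 = $29.40
Price after first discount:
$98 - $29.40 = $68.60
Second discount:
5% of $68.60 = $3.43
Final price:
$68.60 - $3.43 = $65.17

$65.17


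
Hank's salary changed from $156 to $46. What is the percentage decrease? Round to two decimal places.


Find the absolute change:
|46 - 156| = 110
Divide by original and multiply by 100:
110 / 156 x 100 = 70.5128...% ≈ 70.51%

70.51%


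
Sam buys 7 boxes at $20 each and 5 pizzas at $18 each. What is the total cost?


Cost of boxes:
7 x $20 = $140
Cost of pizzas:
5 x $18 = $90
Add both:
$140 + $90 = $230

$230


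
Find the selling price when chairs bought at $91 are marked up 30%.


Calculate the markup amount:
30% of $91 = $27.30
Add to cost:
$91 + $27.30 = $118.30

$118.30


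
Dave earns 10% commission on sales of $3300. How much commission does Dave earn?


Convert rate to decimal:
10% = 0.1
Multiply by sales:
$3300 x 0.1 = $330

$330


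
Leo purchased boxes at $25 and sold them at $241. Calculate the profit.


Selling price = $241
Cost price = $25
Profit = selling price - cost price:
Profit = $241 - $25 = $216

$216


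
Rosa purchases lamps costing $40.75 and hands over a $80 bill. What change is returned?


Start with the amount paid:
$80
Subtract the price:
$80 - $40.75 = $39.25

$39.25


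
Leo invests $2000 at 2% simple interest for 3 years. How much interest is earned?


Use the formula I = P x R x T / 100
P x R x T = 2000 x 2 x 3 = 12000
I = 12000 / 100 = $120

$120


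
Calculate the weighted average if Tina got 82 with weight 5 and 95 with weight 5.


Weighted sum:
5 x 82 + 5 x 95 = 885
Total weight:
5 + 5 = 10
Weighted average:
885 / 10 = 88.5

88.5


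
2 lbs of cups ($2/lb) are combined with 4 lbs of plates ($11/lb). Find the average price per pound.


Cost of cups:
2 x $2 = $4
Cost of plates:
4 x $11 = $44
Total cost: $4 + $44 = $48
Total weight: 6 lbs
Average: $48 / 6 = $8/lb

$8/lb


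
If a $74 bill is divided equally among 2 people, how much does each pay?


Total bill: $74
Number of people: 2
Each pays: $74 / 2 = $37

$37


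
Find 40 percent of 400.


Convert percentage to decimal:
40% = 0.4
Multiply:
400 x 0.4 = 160

160


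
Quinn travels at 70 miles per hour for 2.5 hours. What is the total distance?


Use the formula: distance = speed x time
Speed = 70 mph, Time = 2.5 hours
70 x 2.5 = 175 miles

175 miles


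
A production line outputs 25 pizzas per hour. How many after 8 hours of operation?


Production rate: 25 pizzas per hour
Time: 8 hours
Total: 25 x 8 = 200 pizzas

200 pizzas


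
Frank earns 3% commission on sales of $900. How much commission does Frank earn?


Convert rate to decimal:
3% = 0.03
Multiply by sales:
$900 x 0.03 = $27

$27


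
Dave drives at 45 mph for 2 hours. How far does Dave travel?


Use the formula: distance = speed x time
Speed = 45 mph, Time = 2 hours
45 x 2 = 90 miles

90 miles


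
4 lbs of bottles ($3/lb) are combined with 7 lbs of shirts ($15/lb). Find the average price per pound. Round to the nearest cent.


Cost of bottles:
4 x $3 = $12
Cost of shirts:
7 x $15 = $105
Total cost: $12 + $105 = $117
Total weight: 11 lbs
Average: $117 / 11 = $10.6363... ≈ $10.64/lb

$10.64/lb


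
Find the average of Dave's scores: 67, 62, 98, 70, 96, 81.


Add the scores:
67 + 62 + 98 + 70 + 96 + 81 = 474
Divide by the number of tests:
474 / 6 = 79

79


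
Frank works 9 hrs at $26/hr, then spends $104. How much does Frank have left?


Calculate earnings:
9 x $26 = $234
Subtract spending:
$234 - $104 = $130

$130


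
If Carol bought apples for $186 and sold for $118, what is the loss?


Selling price = $118
Cost price = $186
Loss = cost price - selling price:
Loss = $186 - $118 = $68

$68


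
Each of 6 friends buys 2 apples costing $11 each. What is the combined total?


Cost per person:
2 x $11 = $22
Group total:
6 x $22 = $132

$132


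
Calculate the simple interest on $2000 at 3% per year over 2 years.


Use the formula I = P x R x T / 100
P x R x T = 2000 x 3 x 2 = 12000
I = 12000 / 100 = $120

$120


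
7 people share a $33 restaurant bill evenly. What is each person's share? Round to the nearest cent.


Total bill: $33
Number of people: 7
Each pays: $33 / 7 = $4.7142... ≈ $4.71

$4.71


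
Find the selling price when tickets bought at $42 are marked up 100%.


Calculate the markup amount:
100% of $42 = $42
Add to cost:
$42 + $42 = $84

$84


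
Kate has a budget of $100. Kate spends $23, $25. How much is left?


Add up expenses:
$23 + $25 = $48
Subtract from budget:
$100 - $48 = $52

$52


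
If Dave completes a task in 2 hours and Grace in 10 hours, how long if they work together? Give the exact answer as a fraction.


Dave's rate: 1/2 of the job per hour
Grace's rate: 1/10 of the job per hour
Combined rate: 1/2 + 1/10 = 3/5 per hour
Time = 1 / (3/5) = 5/3 hours (≈ 1.67 hours)

5/3 hours


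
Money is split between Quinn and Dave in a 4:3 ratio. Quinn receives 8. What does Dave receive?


Find the multiplier:
8 / 4 = 2
Apply to Dave's share:
3 x 2 = 6

6


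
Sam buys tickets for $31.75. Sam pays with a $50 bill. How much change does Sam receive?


Start with the amount paid:
$50
Subtract the price:
$50 - $31.75 = $18.25

$18.25


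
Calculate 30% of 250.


Convert percentage to decimal:
30% = 0.3
Multiply:
250 x 0.3 = 75

75


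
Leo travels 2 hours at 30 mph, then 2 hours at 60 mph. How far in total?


Leg 1 distance:
30 x 2 = 60 miles
Leg 2 distance:
60 x 2 = 120 miles
Total distance:
60 + 120 = 180 miles

180 miles


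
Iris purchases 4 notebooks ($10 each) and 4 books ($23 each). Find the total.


Cost of notebooks:
4 x $10 = $40
Cost of books:
4 x $23 = $92
Add both:
$40 + $92 = $132

$132


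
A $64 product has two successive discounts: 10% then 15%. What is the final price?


First discount:
10% of $64 = $6.40
Price after first discount:
$64 - $6.40 = $57.60
Second discount:
15% of $57.60 = $8.64
Final price:
$57.60 - $8.64 = $48.96

$48.96


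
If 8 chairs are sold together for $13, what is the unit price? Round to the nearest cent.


Total cost: $13
Number of items: 8
Unit price: $13 / 8 = $1.625 ≈ $1.63

$1.63


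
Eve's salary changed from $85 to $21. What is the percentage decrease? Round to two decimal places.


Find the absolute change:
|21 - 85| = 64
Divide by original and multiply by 100:
64 / 85 x 100 = 75.2941...% ≈ 75.29%

75.29%


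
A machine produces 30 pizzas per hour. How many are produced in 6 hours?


Production rate: 30 pizzas per hour
Time: 6 hours
Total: 30 x 6 = 180 pizzas

180 pizzas


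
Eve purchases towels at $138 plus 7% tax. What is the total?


Calculate the tax:
7% of $138 = $9.66
Add tax to price:
$138 + $9.66 = $147.66

$147.66


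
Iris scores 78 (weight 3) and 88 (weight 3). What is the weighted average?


Weighted sum:
3 x 78 + 3 x 88 = 498
Total weight:
3 + 3 = 6
Weighted average:
498 / 6 = 83

83


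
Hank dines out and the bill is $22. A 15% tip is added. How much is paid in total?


Calculate the tip:
15% of $22 = $3.30
Add tip to meal cost:
$22 + $3.30 = $25.30

$25.30


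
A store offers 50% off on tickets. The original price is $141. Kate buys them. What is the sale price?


Calculate the discount amount:
50% of $141 = $70.50
Subtract from original:
$141 - $70.50 = $70.50

$70.50


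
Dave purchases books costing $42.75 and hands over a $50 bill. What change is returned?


Start with the amount paid:
$50
Subtract the price:
$50 - $42.75 = $7.25

$7.25


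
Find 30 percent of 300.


Convert percentage to decimal:
30% = 0.3
Multiply:
300 x 0.3 = 90

90


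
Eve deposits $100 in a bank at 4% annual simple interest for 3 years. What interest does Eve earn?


Use the formula I = P x R x T / 100
P x R x T = 100 x 4 x 3 = 1200
I = 1200 / 100 = $12

$12


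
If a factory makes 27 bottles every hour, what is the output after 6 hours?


Production rate: 27 bottles per hour
Time: 6 hours
Total: 27 x 6 = 162 bottles

162 bottles


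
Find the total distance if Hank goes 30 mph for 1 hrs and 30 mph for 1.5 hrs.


Leg 1 distance:
30 x 1 = 30 miles
Leg 2 distance:
30 x 1.5 = 45 miles
Total distance:
30 + 45 = 75 miles

75 miles


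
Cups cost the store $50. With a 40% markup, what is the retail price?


Calculate the markup amount:
40% of $50 = $20
Add to cost:
$50 + $20 = $70

$70


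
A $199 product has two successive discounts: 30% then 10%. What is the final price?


First discount:
30% of $199 = $59.70
Price after first discount:
$199 - $59.70 = $139.30
Second discount:
10% of $139.30 = $13.93
Final price:
$139.30 - $13.93 = $125.37

$125.37


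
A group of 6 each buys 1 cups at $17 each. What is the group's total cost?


Cost per person:
1 x $17 = $17
Group total:
6 x $17 = $102

$102


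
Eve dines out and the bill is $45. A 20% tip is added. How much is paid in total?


Calculate the tip:
20% of $45 = $9
Add tip to meal cost:
$45 + $9 = $54

$54


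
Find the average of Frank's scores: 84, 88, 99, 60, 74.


Add the scores:
84 + 88 + 99 + 60 + 74 = 405
Divide by the number of tests:
405 / 5 = 81

81


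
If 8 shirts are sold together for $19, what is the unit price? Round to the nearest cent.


Total cost: $19
Number of items: 8
Unit price: $19 / 8 = $2.375 ≈ $2.38

$2.38


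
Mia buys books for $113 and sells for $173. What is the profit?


Selling price = $173
Cost price = $113
Profit = selling price - cost price:
Profit = $173 - $113 = $60

$60


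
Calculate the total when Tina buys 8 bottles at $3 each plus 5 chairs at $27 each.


Cost of bottles:
8 x $3 = $24
Cost of chairs:
5 x $27 = $135
Add both:
$24 + $135 = $159

$159


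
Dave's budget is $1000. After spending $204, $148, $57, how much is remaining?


Add up expenses:
$204 + $148 + $57 = $409
Subtract from budget:
$1000 - $409 = $591

$591


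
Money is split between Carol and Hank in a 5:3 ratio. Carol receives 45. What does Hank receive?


Find the multiplier:
45 / 5 = 9
Apply to Hank's share:
3 x 9 = 27

27


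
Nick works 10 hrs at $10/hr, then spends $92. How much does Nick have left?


Calculate earnings:
10 x $10 = $100
Subtract spending:
$100 - $92 = $8

$8


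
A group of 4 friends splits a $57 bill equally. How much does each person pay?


Total bill: $57
Number of people: 4
Each pays: $57 / 4 = $14.25

$14.25


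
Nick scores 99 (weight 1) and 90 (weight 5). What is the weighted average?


Weighted sum:
1 x 99 + 5 x 90 = 549
Total weight:
1 + 5 = 6
Weighted average:
549 / 6 = 91.5

91.5


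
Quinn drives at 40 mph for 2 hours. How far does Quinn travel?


Use the formula: distance = speed x time
Speed = 40 mph, Time = 2 hours
40 x 2 = 80 miles

80 miles


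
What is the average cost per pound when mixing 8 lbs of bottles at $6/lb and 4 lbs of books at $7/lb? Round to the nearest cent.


Cost of bottles:
8 x $6 = $48
Cost of books:
4 x $7 = $28
Total cost: $48 + $28 = $76
Total weight: 12 lbs
Average: $76 / 12 = $6.3333... ≈ $6.33/lb

$6.33/lb


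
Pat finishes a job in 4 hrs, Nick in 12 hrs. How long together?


Pat's rate: 1/4 of the job per hour
Nick's rate: 1/12 of the job per hour
Combined rate: 1/4 + 1/12 = 1/3 per hour
Time = 1 / (1/3) = 3 hours

3 hours


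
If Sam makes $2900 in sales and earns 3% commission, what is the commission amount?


Convert rate to decimal:
3% = 0.03
Multiply by sales:
$2900 x 0.03 = $87

$87


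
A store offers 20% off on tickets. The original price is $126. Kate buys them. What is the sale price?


Calculate the discount amount:
20% of $126 = $25.20
Subtract from original:
$126 - $25.20 = $100.80

$100.80


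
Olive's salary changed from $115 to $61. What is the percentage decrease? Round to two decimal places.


Find the absolute change:
|61 - 115| = 54
Divide by original and multiply by 100:
54 / 115 x 100 = 46.9565...% ≈ 46.96%

46.96%


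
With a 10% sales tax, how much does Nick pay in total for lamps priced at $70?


Calculate the tax:
10% of $70 = $7
Add tax to price:
$70 + $7 = $77

$77


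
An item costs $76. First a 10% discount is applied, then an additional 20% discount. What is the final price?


First discount:
10% of $76 = $7.60
Price after first discount:
$76 - $7.60 = $68.40
Second discount:
20% of $68.40 = $13.68
Final price:
$68.40 - $13.68 = $54.72

$54.72


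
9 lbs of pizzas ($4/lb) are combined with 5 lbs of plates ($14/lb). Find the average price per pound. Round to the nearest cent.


Cost of pizzas:
9 x $4 = $36
Cost of plates:
5 x $14 = $70
Total cost: $36 + $70 = $106
Total weight: 14 lbs
Average: $106 / 14 = $7.5714... ≈ $7.57/lb

$7.57/lb


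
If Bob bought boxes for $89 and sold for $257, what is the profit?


Selling price = $257
Cost price = $89
Profit = selling price - cost price:
Profit = $257 - $89 = $168

$168


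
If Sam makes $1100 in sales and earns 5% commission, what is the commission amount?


Convert rate to decimal:
5% = 0.05
Multiply by sales:
$1100 x 0.05 = $55

$55


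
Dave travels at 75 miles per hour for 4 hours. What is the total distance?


Use the formula: distance = speed x time
Speed = 75 mph, Time = 4 hours
75 x 4 = 300 miles

300 miles


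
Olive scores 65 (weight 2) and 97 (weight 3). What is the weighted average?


Weighted sum:
2 x 65 + 3 x 97 = 421
Total weight:
2 + 3 = 5
Weighted average:
421 / 5 = 84.2

84.2


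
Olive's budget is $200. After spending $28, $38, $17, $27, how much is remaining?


Add up expenses:
$28 + $38 + $17 + $27 = $110
Subtract from budget:
$200 - $110 = $90

$90


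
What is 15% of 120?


Convert percentage to decimal:
15% = 0.15
Multiply:
120 x 0.15 = 18

18


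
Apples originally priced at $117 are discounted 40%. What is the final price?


Calculate the discount amount:
40% of $117 = $46.80
Subtract from original:
$117 - $46.80 = $70.20

$70.20


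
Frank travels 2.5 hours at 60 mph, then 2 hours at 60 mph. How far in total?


Leg 1 distance:
60 x 2.5 = 150 miles
Leg 2 distance:
60 x 2 = 120 miles
Total distance:
150 + 120 = 270 miles

270 miles


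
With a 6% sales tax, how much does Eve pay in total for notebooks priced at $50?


Calculate the tax:
6% of $50 = $3
Add tax to price:
$50 + $3 = $53

$53


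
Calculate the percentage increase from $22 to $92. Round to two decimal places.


Find the absolute change:
|92 - 22| = 70
Divide by original and multiply by 100:
70 / 22 x 100 = 318.1818...% ≈ 318.18%

318.18%


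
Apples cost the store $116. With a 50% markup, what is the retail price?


Calculate the markup amount:
50% of $116 = $58
Add to cost:
$116 + $58 = $174

$174


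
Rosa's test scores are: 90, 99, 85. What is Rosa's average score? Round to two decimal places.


Add the scores:
90 + 99 + 85 = 274
Divide by the number of tests:
274 / 3 = 91.3333... ≈ 91.33

91.33


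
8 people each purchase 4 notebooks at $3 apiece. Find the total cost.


Cost per person:
4 x $3 = $12
Group total:
8 x $12 = $96

$96


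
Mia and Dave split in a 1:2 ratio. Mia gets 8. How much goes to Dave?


Find the multiplier:
8 / 1 = 8
Apply to Dave's share:
2 x 8 = 16

16


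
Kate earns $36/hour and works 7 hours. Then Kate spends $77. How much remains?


Calculate earnings:
7 x $36 = $252
Subtract spending:
$252 - $77 = $175

$175


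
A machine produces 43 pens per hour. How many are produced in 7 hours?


Production rate: 43 pens per hour
Time: 7 hours
Total: 43 x 7 = 301 pens

301 pens


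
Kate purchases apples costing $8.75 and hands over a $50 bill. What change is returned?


Start with the amount paid:
$50
Subtract the price:
$50 - $8.75 = $41.25

$41.25


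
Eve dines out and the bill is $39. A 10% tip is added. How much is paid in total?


Calculate the tip:
10% of $39 = $3.90
Add tip to meal cost:
$39 + $3.90 = $42.90

$42.90


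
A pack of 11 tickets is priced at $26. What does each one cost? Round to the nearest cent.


Total cost: $26
Number of items: 11
Unit price: $26 / 11 = $2.3636... ≈ $2.36

$2.36


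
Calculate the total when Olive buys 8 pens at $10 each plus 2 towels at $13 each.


Cost of pens:
8 x $10 = $80
Cost of towels:
2 x $13 = $26
Add both:
$80 + $26 = $106

$106


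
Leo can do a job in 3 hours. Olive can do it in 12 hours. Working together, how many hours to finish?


Leo's rate: 1/3 of the job per hour
Olive's rate: 1/12 of the job per hour
Combined rate: 1/3 + 1/12 = 5/12 per hour
Time = 1 / (5/12) = 12/5 = 2.4 hours

2.4 hours


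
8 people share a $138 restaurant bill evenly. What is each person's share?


Total bill: $138
Number of people: 8
Each pays: $138 / 8 = $17.25

$17.25


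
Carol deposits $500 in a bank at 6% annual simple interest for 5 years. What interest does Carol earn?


Use the formula I = P x R x T / 100
P x R x T = 500 x 6 x 5 = 15000
I = 15000 / 100 = $150

$150


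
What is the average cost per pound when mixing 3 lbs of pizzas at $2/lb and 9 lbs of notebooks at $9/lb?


Cost of pizzas:
3 x $2 = $6
Cost of notebooks:
9 x $9 = $81
Total cost: $6 + $81 = $87
Total weight: 12 lbs
Average: $87 / 12 = $7.25/lb

$7.25/lb


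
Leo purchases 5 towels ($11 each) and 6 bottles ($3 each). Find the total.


Cost of towels:
5 x $11 = $55
Cost of bottles:
6 x $3 = $18
Add both:
$55 + $18 = $73

$73


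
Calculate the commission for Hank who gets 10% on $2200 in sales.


Convert rate to decimal:
10% = 0.1
Multiply by sales:
$2200 x 0.1 = $220

$220


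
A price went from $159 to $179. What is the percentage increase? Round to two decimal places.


Find the absolute change:
|179 - 159| = 20
Divide by original and multiply by 100:
20 / 159 x 100 = 12.5786...% ≈ 12.58%

12.58%


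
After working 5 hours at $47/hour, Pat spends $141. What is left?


Calculate earnings:
5 x $47 = $235
Subtract spending:
$235 - $141 = $94

$94


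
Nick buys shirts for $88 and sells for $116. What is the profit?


Selling price = $116
Cost price = $88
Profit = selling price - cost price:
Profit = $116 - $88 = $28

$28


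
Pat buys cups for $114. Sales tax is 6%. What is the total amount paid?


Calculate the tax:
6% of $114 = $6.84
Add tax to price:
$114 + $6.84 = $120.84

$120.84


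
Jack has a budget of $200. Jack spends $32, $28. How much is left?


Add up expenses:
$32 + $28 = $60
Subtract from budget:
$200 - $60 = $140

$140


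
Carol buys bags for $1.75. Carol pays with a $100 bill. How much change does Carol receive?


Start with the amount paid:
$100
Subtract the price:
$100 - $1.75 = $98.25

$98.25


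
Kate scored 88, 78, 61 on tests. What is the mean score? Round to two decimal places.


Add the scores:
88 + 78 + 61 = 227
Divide by the number of tests:
227 / 3 = 75.6666... ≈ 75.67

75.67


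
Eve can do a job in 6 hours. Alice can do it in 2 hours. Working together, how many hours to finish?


Eve's rate: 1/6 of the job per hour
Alice's rate: 1/2 of the job per hour
Combined rate: 1/6 + 1/2 = 2/3 per hour
Time = 1 / (2/3) = 3/2 = 1.5 hours

1.5 hours


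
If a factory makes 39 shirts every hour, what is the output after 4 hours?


Production rate: 39 shirts per hour
Time: 4 hours
Total: 39 x 4 = 156 shirts

156 shirts


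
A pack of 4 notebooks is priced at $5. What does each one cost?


Total cost: $5
Number of items: 4
Unit price: $5 / 4 = $1.25

$1.25


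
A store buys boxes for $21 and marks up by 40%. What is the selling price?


Calculate the markup amount:
40% of $21 = $8.40
Add to cost:
$21 + $8.40 = $29.40

$29.40


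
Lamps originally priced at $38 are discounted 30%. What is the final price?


Calculate the discount amount:
30% of $38 = $11.40
Subtract from original:
$38 - $11.40 = $26.60

$26.60


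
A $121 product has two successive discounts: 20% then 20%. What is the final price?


First discount:
20% of $121 = $24.20
Price after first discount:
$121 - $24.20 = $96.80
Second discount:
20% of $96.80 = $19.36
Final price:
$96.80 - $19.36 = $77.44

$77.44


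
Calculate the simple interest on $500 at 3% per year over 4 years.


Use the formula I = P x R x T / 100
P x R x T = 500 x 3 x 4 = 6000
I = 6000 / 100 = $60

$60


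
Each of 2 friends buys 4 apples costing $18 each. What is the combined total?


Cost per person:
4 x $18 = $72
Group total:
2 x $72 = $144

$144


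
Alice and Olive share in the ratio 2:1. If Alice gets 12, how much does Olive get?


Find the multiplier:
12 / 2 = 6
Apply to Olive's share:
1 x 6 = 6

6


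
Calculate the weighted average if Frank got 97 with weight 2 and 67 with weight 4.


Weighted sum:
2 x 97 + 4 x 67 = 462
Total weight:
2 + 4 = 6
Weighted average:
462 / 6 = 77

77


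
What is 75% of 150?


Convert percentage to decimal:
75% = 0.75
Multiply:
150 x 0.75 = 112.5

112.5


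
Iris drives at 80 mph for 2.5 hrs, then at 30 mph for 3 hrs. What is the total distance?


Leg 1 distance:
80 x 2.5 = 200 miles
Leg 2 distance:
30 x 3 = 90 miles
Total distance:
200 + 90 = 290 miles

290 miles


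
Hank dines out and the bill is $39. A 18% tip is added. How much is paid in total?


Calculate the tip:
18% of $39 = $7.02
Add tip to meal cost:
$39 + $7.02 = $46.02

$46.02


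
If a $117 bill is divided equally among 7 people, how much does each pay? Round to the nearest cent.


Total bill: $117
Number of people: 7
Each pays: $117 / 7 = $16.7142... ≈ $16.71

$16.71
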